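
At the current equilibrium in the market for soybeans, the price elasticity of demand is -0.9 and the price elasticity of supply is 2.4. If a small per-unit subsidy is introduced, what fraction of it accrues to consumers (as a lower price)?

For a small subsidy around the equilibrium, the benefit split depends on the relative slopes, which at a point are proportional to the elasticities.
Buyer share = εs/(εs + |εd|) = 2.4/(2.4 + 0.9) = 8/11; seller share = |εd|/(εs + |εd|) = 3/11.

Consumer share = 8/11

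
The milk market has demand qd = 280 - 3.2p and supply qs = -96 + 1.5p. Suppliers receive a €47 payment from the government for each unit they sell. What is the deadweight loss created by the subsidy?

Deadweight loss = €1128

Pre-subsidy: 280 - 3.2p = -96 + 1.5p gives p* = 80, q* = 24.
With the subsidy, sellers receive ps = pb + 47 for each unit, where pb is the price buyers pay.
Supply in terms of pb becomes qs = -96 + 1.5(pb + 47) = -25.5 + 1.5pb. Setting this equal to demand: 280 - 3.2pb = -25.5 + 1.5pb, so pb = 65.
Sellers receive ps = 65 + 47 = 112; q' = 280 − 3.2·65 = 72.
The subsidy expands output by 72 − 24 = 48 past the efficient level; on those units the gap between marginal cost and willingness to pay runs from 0 up to 47.
DWL = ½ × 47 × 48 = 1128.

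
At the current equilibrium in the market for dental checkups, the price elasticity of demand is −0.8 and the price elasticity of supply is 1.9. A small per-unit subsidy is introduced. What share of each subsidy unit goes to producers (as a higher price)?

Producer share = 8/27

For a small subsidy around the equilibrium, the benefit split depends on the relative slopes, which at a point are proportional to the elasticities.
Buyer share = εs/(εs + |εd|) = 1.9/(1.9 + 0.8) = 19/27; seller share = |εd|/(εs + |εd|) = 8/27.
So producers capture 8/27 of the subsidy.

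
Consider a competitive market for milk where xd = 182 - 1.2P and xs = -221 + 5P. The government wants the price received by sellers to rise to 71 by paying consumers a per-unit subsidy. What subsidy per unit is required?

At a seller price of 71, quantity supplied is -221 + 5·71 = 134.
Buyers absorb 134 only when they pay Pb with 182 − 1.2·Pb = 134, i.e. Pb = 40.
s = Ps − Pb = 71 − 40 = 31.

Required subsidy s = 31 per unit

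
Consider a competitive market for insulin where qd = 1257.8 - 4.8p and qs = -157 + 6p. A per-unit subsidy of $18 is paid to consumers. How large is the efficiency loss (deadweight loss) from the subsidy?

Deadweight loss = $432

Pre-subsidy: 1257.8 - 4.8p = -157 + 6p gives p* = 131, q* = 629.
With the rebate, buyers effectively pay pb = ps − 18, where ps is the price sellers receive.
Demand in terms of ps becomes qd = 1257.8 − 4.8(ps − 18) = 1344.2 - 4.8ps. Setting this equal to supply: 1344.2 - 4.8ps = -157 + 6ps, so ps = 139.
Buyers pay pb = 139 − 18 = 121; q' = -157 + 6·139 = 677.
The subsidy expands output by 677 − 629 = 48 past the efficient level; on those units the gap between marginal cost and willingness to pay runs from 0 up to 18.
DWL = ½ × 18 × 48 = 432.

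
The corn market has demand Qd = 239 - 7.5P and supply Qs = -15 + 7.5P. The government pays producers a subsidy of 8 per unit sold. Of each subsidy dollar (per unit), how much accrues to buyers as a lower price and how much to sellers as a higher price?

Pre-subsidy: 239 - 7.5P = -15 + 7.5P gives P* = 254/15, Q* = 112.
With the subsidy, sellers receive Ps = Pb + 8 for each unit, where Pb is the price buyers pay.
Supply in terms of Pb becomes Qs = -15 + 7.5(Pb + 8) = 45 + 7.5Pb. Setting this equal to demand: 239 - 7.5Pb = 45 + 7.5Pb, so Pb = 194/15.
Sellers receive Ps = 194/15 + 8 = 314/15; Q' = 239 − 7.5·(194/15) = 142.
Buyers' price falls by P* − Pb = 254/15 − 194/15 = 4; sellers' price rises by Ps − P* = 314/15 − 254/15 = 4.

Buyers gain 4 per unit; sellers gain 4 per unit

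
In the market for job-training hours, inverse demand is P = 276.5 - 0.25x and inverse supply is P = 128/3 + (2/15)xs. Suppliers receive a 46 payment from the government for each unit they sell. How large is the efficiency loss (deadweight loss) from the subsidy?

Pre-subsidy: 276.5 - 0.25x = 128/3 + (2/15)x gives x* = 610 and P* = 124.
With the subsidy, sellers receive Ps = Pb + 46 for each unit, where Pb is the price buyers pay.
On the curves, Pb = 276.5 - 0.25x and Ps = 128/3 + (2/15)x; the wedge Ps − Pb = 46 gives 128/3 + (2/15)x − (276.5 - 0.25x) = 46, so x' = 730.
Then Pb = 276.5 − 0.25·730 = 94 and Ps = 128/3 + (2/15)·730 = 140.
The subsidy expands output by 730 − 610 = 120 past the efficient level; on those units the gap between marginal cost and willingness to pay runs from 0 up to 46.
DWL = ½ × 46 × 120 = 2760.

Deadweight loss = 2760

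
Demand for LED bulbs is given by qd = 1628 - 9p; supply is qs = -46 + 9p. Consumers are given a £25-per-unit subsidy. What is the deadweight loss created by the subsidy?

Pre-subsidy: 1628 - 9p = -46 + 9p gives p* = 93, q* = 791.
With the rebate, buyers effectively pay pb = ps − 25, where ps is the price sellers receive.
Demand in terms of ps becomes qd = 1628 − 9(ps − 25) = 1853 - 9ps. Setting this equal to supply: 1853 - 9ps = -46 + 9ps, so ps = 105.5.
Buyers pay pb = 105.5 − 25 = 80.5; q' = -46 + 9·105.5 = 903.5.
The subsidy expands output by 903.5 − 791 = 112.5 past the efficient level; on those units the gap between marginal cost and willingness to pay runs from 0 up to 25.
DWL = ½ × 25 × 112.5 = 1406.25.

Deadweight loss = £1406.25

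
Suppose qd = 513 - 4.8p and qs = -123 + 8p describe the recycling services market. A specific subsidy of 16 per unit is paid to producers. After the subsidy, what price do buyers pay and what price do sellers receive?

Buyers pay 39.6875; sellers receive 55.6875

Pre-subsidy: 513 - 4.8p = -123 + 8p gives p* = 49.6875, q* = 274.5.
With the subsidy, sellers receive ps = pb + 16 for each unit, where pb is the price buyers pay.
Supply in terms of pb becomes qs = -123 + 8(pb + 16) = 5 + 8pb. Setting this equal to demand: 513 - 4.8pb = 5 + 8pb, so pb = 39.6875.
Sellers receive ps = 39.6875 + 16 = 55.6875; q' = 513 − 4.8·39.6875 = 322.5.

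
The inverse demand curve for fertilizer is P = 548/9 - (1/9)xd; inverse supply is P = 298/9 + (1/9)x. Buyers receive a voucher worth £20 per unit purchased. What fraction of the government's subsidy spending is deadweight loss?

Pre-subsidy: 548/9 - (1/9)x = 298/9 + (1/9)x gives x* = 125 and P* = 47.
With the rebate, buyers effectively pay Pb = Ps − 20, where Ps is the price sellers receive.
On the curves, Pb = 548/9 - (1/9)x and Ps = 298/9 + (1/9)x; the wedge Ps − Pb = 20 gives 298/9 + (1/9)x − (548/9 - (1/9)x) = 20, so x' = 215.
Then Pb = 548/9 − (1/9)·215 = 37 and Ps = 298/9 + (1/9)·215 = 57.
ΔCS = ½(125 + 215)(47 − 37) = 1700; ΔPS = ½(125 + 215)(57 − 47) = 1700.
Government spending = 20 × 215 = 4300.
DWL = ½ × 20 × (215 − 125) = 900; fraction = 900 / 4300 = 9/43.

DWL / government spending = 9/43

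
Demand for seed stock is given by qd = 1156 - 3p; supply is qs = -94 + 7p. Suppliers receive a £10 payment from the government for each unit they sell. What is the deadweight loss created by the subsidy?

Deadweight loss = £105

Pre-subsidy: 1156 - 3p = -94 + 7p gives p* = 125, q* = 781.
With the subsidy, sellers receive ps = pb + 10 for each unit, where pb is the price buyers pay.
Supply in terms of pb becomes qs = -94 + 7(pb + 10) = -24 + 7pb. Setting this equal to demand: 1156 - 3pb = -24 + 7pb, so pb = 118.
Sellers receive ps = 118 + 10 = 128; q' = 1156 − 3·118 = 802.
The subsidy expands output by 802 − 781 = 21 past the efficient level; on those units the gap between marginal cost and willingness to pay runs from 0 up to 10.
DWL = ½ × 10 × 21 = 105.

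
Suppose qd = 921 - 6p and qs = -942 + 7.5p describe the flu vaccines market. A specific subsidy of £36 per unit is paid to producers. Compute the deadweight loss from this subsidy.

Deadweight loss = £2160

Pre-subsidy: 921 - 6p = -942 + 7.5p gives p* = 138, q* = 93.
With the subsidy, sellers receive ps = pb + 36 for each unit, where pb is the price buyers pay.
Supply in terms of pb becomes qs = -942 + 7.5(pb + 36) = -672 + 7.5pb. Setting this equal to demand: 921 - 6pb = -672 + 7.5pb, so pb = 118.
Sellers receive ps = 118 + 36 = 154; q' = 921 − 6·118 = 213.
The subsidy expands output by 213 − 93 = 120 past the efficient level; on those units the gap between marginal cost and willingness to pay runs from 0 up to 36.
DWL = ½ × 36 × 120 = 2160.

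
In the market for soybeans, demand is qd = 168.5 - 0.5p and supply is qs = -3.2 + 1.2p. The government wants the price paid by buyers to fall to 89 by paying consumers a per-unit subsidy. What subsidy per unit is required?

Required subsidy s = 17 per unit

At a buyer price of 89, quantity demanded is 168.5 − 0.5·89 = 124.
Sellers supply 124 only when they receive ps with -3.2 + 1.2·ps = 124, i.e. ps = 106.
s = ps − pb = 106 − 89 = 17.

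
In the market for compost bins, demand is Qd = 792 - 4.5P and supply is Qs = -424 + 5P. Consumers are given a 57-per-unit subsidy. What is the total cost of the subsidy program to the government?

Pre-subsidy: 792 - 4.5P = -424 + 5P gives P* = 128, Q* = 216.
With the rebate, buyers effectively pay Pb = Ps − 57, where Ps is the price sellers receive.
Demand in terms of Ps becomes Qd = 792 − 4.5(Ps − 57) = 1048.5 - 4.5Ps. Setting this equal to supply: 1048.5 - 4.5Ps = -424 + 5Ps, so Ps = 155.
Buyers pay Pb = 155 − 57 = 98; Q' = -424 + 5·155 = 351.
Government outlay = subsidy × quantity = 57 × 351 = 20007.

Government cost = 20007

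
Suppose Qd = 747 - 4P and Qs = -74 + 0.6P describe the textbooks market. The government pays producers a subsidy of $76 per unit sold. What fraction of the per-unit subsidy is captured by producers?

Producer share = 20/23

Pre-subsidy: 747 - 4P = -74 + 0.6P gives P* = 4105/23, Q* = 761/23.
With the subsidy, sellers receive Ps = Pb + 76 for each unit, where Pb is the price buyers pay.
Supply in terms of Pb becomes Qs = -74 + 0.6(Pb + 76) = -28.4 + 0.6Pb. Setting this equal to demand: 747 - 4Pb = -28.4 + 0.6Pb, so Pb = 3877/23.
Sellers receive Ps = 3877/23 + 76 = 5625/23; Q' = 747 − 4·(3877/23) = 1673/23.
Buyers' price falls by P* − Pb = 4105/23 − 3877/23 = 228/23; sellers' price rises by Ps − P* = 5625/23 − 4105/23 = 1520/23.
So producers capture (1520/23)/76 = 20/23 of each unit of subsidy.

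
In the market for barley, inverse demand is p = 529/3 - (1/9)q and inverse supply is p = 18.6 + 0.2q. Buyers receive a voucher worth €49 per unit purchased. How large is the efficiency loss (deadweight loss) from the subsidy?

Pre-subsidy: 529/3 - (1/9)q = 18.6 + 0.2q gives q* = 507 and p* = 120.
With the rebate, buyers effectively pay pb = ps − 49, where ps is the price sellers receive.
On the curves, pb = 529/3 - (1/9)q and ps = 18.6 + 0.2q; the wedge ps − pb = 49 gives 18.6 + 0.2q − (529/3 - (1/9)q) = 49, so q' = 664.5.
Then pb = 529/3 − (1/9)·664.5 = 102.5 and ps = 18.6 + 0.2·664.5 = 151.5.
The subsidy expands output by 664.5 − 507 = 157.5 past the efficient level; on those units the gap between marginal cost and willingness to pay runs from 0 up to 49.
DWL = ½ × 49 × 157.5 = 3858.75.

Deadweight loss = €3858.75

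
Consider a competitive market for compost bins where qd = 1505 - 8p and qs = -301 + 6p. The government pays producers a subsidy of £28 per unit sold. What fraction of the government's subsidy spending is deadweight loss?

Pre-subsidy: 1505 - 8p = -301 + 6p gives p* = 129, q* = 473.
With the subsidy, sellers receive ps = pb + 28 for each unit, where pb is the price buyers pay.
Supply in terms of pb becomes qs = -301 + 6(pb + 28) = -133 + 6pb. Setting this equal to demand: 1505 - 8pb = -133 + 6pb, so pb = 117.
Sellers receive ps = 117 + 28 = 145; q' = 1505 − 8·117 = 569.
ΔCS = ½(473 + 569)(129 − 117) = 6252; ΔPS = ½(473 + 569)(145 − 129) = 8336.
Government spending = 28 × 569 = 15932.
DWL = ½ × 28 × (569 − 473) = 1344; fraction = 1344 / 15932 = 48/569.

DWL / government spending = 48/569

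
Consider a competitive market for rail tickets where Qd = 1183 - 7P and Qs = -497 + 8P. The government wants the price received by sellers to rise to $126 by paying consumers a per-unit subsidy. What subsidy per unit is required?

Required subsidy s = $30 per unit

At a seller price of 126, quantity supplied is -497 + 8·126 = 511.
Buyers absorb 511 only when they pay Pb with 1183 − 7·Pb = 511, i.e. Pb = 96.
s = Ps − Pb = 126 − 96 = 30.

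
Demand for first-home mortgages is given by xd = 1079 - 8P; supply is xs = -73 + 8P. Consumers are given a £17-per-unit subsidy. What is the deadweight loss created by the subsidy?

Pre-subsidy: 1079 - 8P = -73 + 8P gives P* = 72, x* = 503.
With the rebate, buyers effectively pay Pb = Ps − 17, where Ps is the price sellers receive.
Demand in terms of Ps becomes xd = 1079 − 8(Ps − 17) = 1215 - 8Ps. Setting this equal to supply: 1215 - 8Ps = -73 + 8Ps, so Ps = 80.5.
Buyers pay Pb = 80.5 − 17 = 63.5; x' = -73 + 8·80.5 = 571.
The subsidy expands output by 571 − 503 = 68 past the efficient level; on those units the gap between marginal cost and willingness to pay runs from 0 up to 17.
DWL = ½ × 17 × 68 = 578.

Deadweight loss = £578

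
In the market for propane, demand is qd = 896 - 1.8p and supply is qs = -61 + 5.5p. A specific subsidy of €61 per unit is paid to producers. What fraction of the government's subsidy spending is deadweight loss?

DWL / government spending = 6039/108442

Pre-subsidy: 896 - 1.8p = -61 + 5.5p gives p* = 9570/73, q* = 48182/73.
With the subsidy, sellers receive ps = pb + 61 for each unit, where pb is the price buyers pay.
Supply in terms of pb becomes qs = -61 + 5.5(pb + 61) = 274.5 + 5.5pb. Setting this equal to demand: 896 - 1.8pb = 274.5 + 5.5pb, so pb = 6215/73.
Sellers receive ps = 6215/73 + 61 = 10668/73; q' = 896 − 1.8·(6215/73) = 54221/73.
ΔCS = ½(48182/73 + 54221/73)(9570/73 − 6215/73) = 343562065/10658; ΔPS = ½(48182/73 + 54221/73)(10668/73 − 9570/73) = 56219247/5329.
Government spending = 61 × 54221/73 = 3307481/73.
DWL = ½ × 61 × (54221/73 − 48182/73) = 368379/146; fraction = (368379/146) / (3307481/73) = 6039/108442.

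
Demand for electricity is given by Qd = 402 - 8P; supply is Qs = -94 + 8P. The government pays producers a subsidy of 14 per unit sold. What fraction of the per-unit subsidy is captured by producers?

Pre-subsidy: 402 - 8P = -94 + 8P gives P* = 31, Q* = 154.
With the subsidy, sellers receive Ps = Pb + 14 for each unit, where Pb is the price buyers pay.
Supply in terms of Pb becomes Qs = -94 + 8(Pb + 14) = 18 + 8Pb. Setting this equal to demand: 402 - 8Pb = 18 + 8Pb, so Pb = 24.
Sellers receive Ps = 24 + 14 = 38; Q' = 402 − 8·24 = 210.
Buyers' price falls by P* − Pb = 31 − 24 = 7; sellers' price rises by Ps − P* = 38 − 31 = 7.
So producers capture 7/14 = 0.5 of each unit of subsidy.

Producer share = 0.5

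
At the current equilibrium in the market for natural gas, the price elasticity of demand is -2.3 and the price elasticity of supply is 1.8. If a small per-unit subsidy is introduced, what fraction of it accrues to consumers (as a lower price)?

Consumer share = 18/41

For a small subsidy around the equilibrium, the benefit split depends on the relative slopes, which at a point are proportional to the elasticities.
Buyer share = εs/(εs + |εd|) = 1.8/(1.8 + 2.3) = 18/41; seller share = |εd|/(εs + |εd|) = 23/41.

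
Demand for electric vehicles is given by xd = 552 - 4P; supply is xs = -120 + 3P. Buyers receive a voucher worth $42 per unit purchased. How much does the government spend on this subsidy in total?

Government cost = $10080

Pre-subsidy: 552 - 4P = -120 + 3P gives P* = 96, x* = 168.
With the rebate, buyers effectively pay Pb = Ps − 42, where Ps is the price sellers receive.
Demand in terms of Ps becomes xd = 552 − 4(Ps − 42) = 720 - 4Ps. Setting this equal to supply: 720 - 4Ps = -120 + 3Ps, so Ps = 120.
Buyers pay Pb = 120 − 42 = 78; x' = -120 + 3·120 = 240.
Government outlay = subsidy × quantity = 42 × 240 = 10080.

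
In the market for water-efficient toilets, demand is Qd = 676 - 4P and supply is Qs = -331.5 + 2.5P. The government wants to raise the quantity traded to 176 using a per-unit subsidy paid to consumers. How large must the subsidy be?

At Q = 176, invert demand for the buyer price: Pb = (676 − 176)/4 = 125; invert supply for the seller price: Ps = (176 − (-331.5))/2.5 = 203.
The subsidy must fill the gap: s = Ps − Pb = 203 − 125 = 78.

Required subsidy s = 78 per unit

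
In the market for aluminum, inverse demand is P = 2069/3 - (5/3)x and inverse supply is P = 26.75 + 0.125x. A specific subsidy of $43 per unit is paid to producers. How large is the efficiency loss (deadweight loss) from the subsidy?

Pre-subsidy: 2069/3 - (5/3)x = 26.75 + 0.125x gives x* = 370 and P* = 73.
With the subsidy, sellers receive Ps = Pb + 43 for each unit, where Pb is the price buyers pay.
On the curves, Pb = 2069/3 - (5/3)x and Ps = 26.75 + 0.125x; the wedge Ps − Pb = 43 gives 26.75 + 0.125x − (2069/3 - (5/3)x) = 43, so x' = 394.
Then Pb = 2069/3 − (5/3)·394 = 33 and Ps = 26.75 + 0.125·394 = 76.
The subsidy expands output by 394 − 370 = 24 past the efficient level; on those units the gap between marginal cost and willingness to pay runs from 0 up to 43.
DWL = ½ × 43 × 24 = 516.

Deadweight loss = $516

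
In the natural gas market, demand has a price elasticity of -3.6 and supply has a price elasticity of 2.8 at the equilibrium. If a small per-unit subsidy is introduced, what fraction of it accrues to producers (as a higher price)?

For a small subsidy around the equilibrium, the benefit split depends on the relative slopes, which at a point are proportional to the elasticities.
Buyer share = εs/(εs + |εd|) = 2.8/(2.8 + 3.6) = 0.4375; seller share = |εd|/(εs + |εd|) = 0.5625.
So producers capture 0.5625 of the subsidy.

Producer share = 0.5625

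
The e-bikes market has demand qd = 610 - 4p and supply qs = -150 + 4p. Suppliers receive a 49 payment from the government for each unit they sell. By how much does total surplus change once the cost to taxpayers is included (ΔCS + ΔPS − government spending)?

Pre-subsidy: 610 - 4p = -150 + 4p gives p* = 95, q* = 230.
With the subsidy, sellers receive ps = pb + 49 for each unit, where pb is the price buyers pay.
Supply in terms of pb becomes qs = -150 + 4(pb + 49) = 46 + 4pb. Setting this equal to demand: 610 - 4pb = 46 + 4pb, so pb = 70.5.
Sellers receive ps = 70.5 + 49 = 119.5; q' = 610 − 4·70.5 = 328.
ΔCS = ½(230 + 328)(95 − 70.5) = 6835.5; ΔPS = ½(230 + 328)(119.5 − 95) = 6835.5.
Government spending = 49 × 328 = 16072.
Net change = 6835.5 + 6835.5 − 16072 = -2401. The loss equals the DWL triangle ½·49·98.

Net change in total surplus = -2401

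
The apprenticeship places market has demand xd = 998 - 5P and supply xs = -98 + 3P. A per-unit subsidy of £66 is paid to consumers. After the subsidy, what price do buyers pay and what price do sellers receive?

Pre-subsidy: 998 - 5P = -98 + 3P gives P* = 137, x* = 313.
With the rebate, buyers effectively pay Pb = Ps − 66, where Ps is the price sellers receive.
Demand in terms of Ps becomes xd = 998 − 5(Ps − 66) = 1328 - 5Ps. Setting this equal to supply: 1328 - 5Ps = -98 + 3Ps, so Ps = 178.25.
Buyers pay Pb = 178.25 − 66 = 112.25; x' = -98 + 3·178.25 = 436.75.

Buyers pay £112.25; sellers receive £178.25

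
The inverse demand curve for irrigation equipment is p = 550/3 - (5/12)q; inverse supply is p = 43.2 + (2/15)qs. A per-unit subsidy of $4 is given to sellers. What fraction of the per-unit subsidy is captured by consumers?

Consumer share = 25/33

Pre-subsidy: 550/3 - (5/12)q = 43.2 + (2/15)q gives q* = 8408/33 and p* = 7640/99.
With the subsidy, sellers receive ps = pb + 4 for each unit, where pb is the price buyers pay.
On the curves, pb = 550/3 - (5/12)q and ps = 43.2 + (2/15)q; the wedge ps − pb = 4 gives 43.2 + (2/15)q − (550/3 - (5/12)q) = 4, so q' = 8648/33.
Then pb = 550/3 − (5/12)·(8648/33) = 7340/99 and ps = 43.2 + (2/15)·(8648/33) = 7736/99.
Buyers' price falls by p* − pb = 7640/99 − 7340/99 = 100/33; sellers' price rises by ps − p* = 7736/99 − 7640/99 = 32/33.
So consumers capture (100/33)/4 = 25/33 of each unit of subsidy.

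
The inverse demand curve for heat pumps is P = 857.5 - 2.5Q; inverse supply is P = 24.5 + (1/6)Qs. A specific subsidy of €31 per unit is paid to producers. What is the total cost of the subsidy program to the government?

Pre-subsidy: 857.5 - 2.5Q = 24.5 + (1/6)Q gives Q* = 312.375 and P* = 76.5625.
With the subsidy, sellers receive Ps = Pb + 31 for each unit, where Pb is the price buyers pay.
On the curves, Pb = 857.5 - 2.5Q and Ps = 24.5 + (1/6)Q; the wedge Ps − Pb = 31 gives 24.5 + (1/6)Q − (857.5 - 2.5Q) = 31, so Q' = 324.
Then Pb = 857.5 − 2.5·324 = 47.5 and Ps = 24.5 + (1/6)·324 = 78.5.
Government outlay = subsidy × quantity = 31 × 324 = 10044.

Government cost = €10044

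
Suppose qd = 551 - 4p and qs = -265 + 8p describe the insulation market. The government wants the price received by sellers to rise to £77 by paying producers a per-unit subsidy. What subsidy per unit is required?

Required subsidy s = £27 per unit

At a seller price of 77, quantity supplied is -265 + 8·77 = 351.
Buyers absorb 351 only when they pay pb with 551 − 4·pb = 351, i.e. pb = 50.
s = ps − pb = 77 − 50 = 27.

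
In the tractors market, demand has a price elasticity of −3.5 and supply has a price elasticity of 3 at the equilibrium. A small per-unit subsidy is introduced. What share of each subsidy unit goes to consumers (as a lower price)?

For a small subsidy around the equilibrium, the benefit split depends on the relative slopes, which at a point are proportional to the elasticities.
Buyer share = εs/(εs + |εd|) = 3/(3 + 3.5) = 6/13; seller share = |εd|/(εs + |εd|) = 7/13.

Consumer share = 6/13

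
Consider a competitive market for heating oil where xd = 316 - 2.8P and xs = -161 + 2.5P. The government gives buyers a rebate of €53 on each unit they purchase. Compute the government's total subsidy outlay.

Pre-subsidy: 316 - 2.8P = -161 + 2.5P gives P* = 90, x* = 64.
With the rebate, buyers effectively pay Pb = Ps − 53, where Ps is the price sellers receive.
Demand in terms of Ps becomes xd = 316 − 2.8(Ps − 53) = 464.4 - 2.8Ps. Setting this equal to supply: 464.4 - 2.8Ps = -161 + 2.5Ps, so Ps = 118.
Buyers pay Pb = 118 − 53 = 65; x' = -161 + 2.5·118 = 134.
Government outlay = subsidy × quantity = 53 × 134 = 7102.

Government cost = €7102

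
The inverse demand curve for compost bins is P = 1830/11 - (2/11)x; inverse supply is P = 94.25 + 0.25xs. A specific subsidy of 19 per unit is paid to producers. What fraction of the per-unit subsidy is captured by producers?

Producer share = 11/19

Pre-subsidy: 1830/11 - (2/11)x = 94.25 + 0.25x gives x* = 167 and P* = 136.
With the subsidy, sellers receive Ps = Pb + 19 for each unit, where Pb is the price buyers pay.
On the curves, Pb = 1830/11 - (2/11)x and Ps = 94.25 + 0.25x; the wedge Ps − Pb = 19 gives 94.25 + 0.25x − (1830/11 - (2/11)x) = 19, so x' = 211.
Then Pb = 1830/11 − (2/11)·211 = 128 and Ps = 94.25 + 0.25·211 = 147.
Buyers' price falls by P* − Pb = 136 − 128 = 8; sellers' price rises by Ps − P* = 147 − 136 = 11.
So producers capture 11/19 = 11/19 of each unit of subsidy.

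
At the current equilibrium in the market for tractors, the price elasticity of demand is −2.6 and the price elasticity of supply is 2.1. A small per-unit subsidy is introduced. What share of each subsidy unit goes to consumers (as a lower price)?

Consumer share = 21/47

For a small subsidy around the equilibrium, the benefit split depends on the relative slopes, which at a point are proportional to the elasticities.
Buyer share = εs/(εs + |εd|) = 2.1/(2.1 + 2.6) = 21/47; seller share = |εd|/(εs + |εd|) = 26/47.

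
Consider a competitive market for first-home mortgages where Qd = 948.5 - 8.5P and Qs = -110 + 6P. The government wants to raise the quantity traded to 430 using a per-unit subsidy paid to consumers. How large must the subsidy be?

At Q = 430, invert demand for the buyer price: Pb = (948.5 − 430)/8.5 = 61; invert supply for the seller price: Ps = (430 − (-110))/6 = 90.
The subsidy must fill the gap: s = Ps − Pb = 90 − 61 = 29.

Required subsidy s = 29 per unit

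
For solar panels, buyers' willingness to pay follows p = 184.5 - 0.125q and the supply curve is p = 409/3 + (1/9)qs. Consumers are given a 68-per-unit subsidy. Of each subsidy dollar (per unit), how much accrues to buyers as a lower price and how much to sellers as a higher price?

Pre-subsidy: 184.5 - 0.125q = 409/3 + (1/9)q gives q* = 204 and p* = 159.
With the rebate, buyers effectively pay pb = ps − 68, where ps is the price sellers receive.
On the curves, pb = 184.5 - 0.125q and ps = 409/3 + (1/9)q; the wedge ps − pb = 68 gives 409/3 + (1/9)q − (184.5 - 0.125q) = 68, so q' = 492.
Then pb = 184.5 − 0.125·492 = 123 and ps = 409/3 + (1/9)·492 = 191.
Buyers' price falls by p* − pb = 159 − 123 = 36; sellers' price rises by ps − p* = 191 − 159 = 32.

Buyers gain 36 per unit; sellers gain 32 per unit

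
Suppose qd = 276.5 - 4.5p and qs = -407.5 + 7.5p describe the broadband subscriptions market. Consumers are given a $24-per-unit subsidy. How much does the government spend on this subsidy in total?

Pre-subsidy: 276.5 - 4.5p = -407.5 + 7.5p gives p* = 57, q* = 20.
With the rebate, buyers effectively pay pb = ps − 24, where ps is the price sellers receive.
Demand in terms of ps becomes qd = 276.5 − 4.5(ps − 24) = 384.5 - 4.5ps. Setting this equal to supply: 384.5 - 4.5ps = -407.5 + 7.5ps, so ps = 66.
Buyers pay pb = 66 − 24 = 42; q' = -407.5 + 7.5·66 = 87.5.
Government outlay = subsidy × quantity = 24 × 87.5 = 2100.

Government cost = $2100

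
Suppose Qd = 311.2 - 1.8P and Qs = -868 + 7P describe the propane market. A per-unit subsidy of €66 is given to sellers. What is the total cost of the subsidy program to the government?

Pre-subsidy: 311.2 - 1.8P = -868 + 7P gives P* = 134, Q* = 70.
With the subsidy, sellers receive Ps = Pb + 66 for each unit, where Pb is the price buyers pay.
Supply in terms of Pb becomes Qs = -868 + 7(Pb + 66) = -406 + 7Pb. Setting this equal to demand: 311.2 - 1.8Pb = -406 + 7Pb, so Pb = 81.5.
Sellers receive Ps = 81.5 + 66 = 147.5; Q' = 311.2 − 1.8·81.5 = 164.5.
Government outlay = subsidy × quantity = 66 × 164.5 = 10857.

Government cost = €10857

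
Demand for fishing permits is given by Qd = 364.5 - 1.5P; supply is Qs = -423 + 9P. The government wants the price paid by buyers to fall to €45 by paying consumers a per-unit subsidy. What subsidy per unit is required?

At a buyer price of 45, quantity demanded is 364.5 − 1.5·45 = 297.
Sellers supply 297 only when they receive Ps with -423 + 9·Ps = 297, i.e. Ps = 80.
s = Ps − Pb = 80 − 45 = 35.

Required subsidy s = €35 per unit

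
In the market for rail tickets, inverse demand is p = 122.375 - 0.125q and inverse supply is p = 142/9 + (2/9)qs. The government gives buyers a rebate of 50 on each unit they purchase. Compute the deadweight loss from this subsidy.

Deadweight loss = 3600

Pre-subsidy: 122.375 - 0.125q = 142/9 + (2/9)q gives q* = 307 and p* = 84.
With the rebate, buyers effectively pay pb = ps − 50, where ps is the price sellers receive.
On the curves, pb = 122.375 - 0.125q and ps = 142/9 + (2/9)q; the wedge ps − pb = 50 gives 142/9 + (2/9)q − (122.375 - 0.125q) = 50, so q' = 451.
Then pb = 122.375 − 0.125·451 = 66 and ps = 142/9 + (2/9)·451 = 116.
The subsidy expands output by 451 − 307 = 144 past the efficient level; on those units the gap between marginal cost and willingness to pay runs from 0 up to 50.
DWL = ½ × 50 × 144 = 3600.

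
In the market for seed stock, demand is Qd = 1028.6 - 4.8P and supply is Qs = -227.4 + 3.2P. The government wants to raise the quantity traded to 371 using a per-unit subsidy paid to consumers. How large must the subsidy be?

Required subsidy s = 50 per unit

At Q = 371, invert demand for the buyer price: Pb = (1028.6 − 371)/4.8 = 137; invert supply for the seller price: Ps = (371 − (-227.4))/3.2 = 187.
The subsidy must fill the gap: s = Ps − Pb = 187 − 137 = 50.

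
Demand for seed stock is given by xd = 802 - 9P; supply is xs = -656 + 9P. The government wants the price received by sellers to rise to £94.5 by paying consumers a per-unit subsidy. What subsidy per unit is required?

At a seller price of 94.5, quantity supplied is -656 + 9·94.5 = 194.5.
Buyers absorb 194.5 only when they pay Pb with 802 − 9·Pb = 194.5, i.e. Pb = 67.5.
s = Ps − Pb = 94.5 − 67.5 = 27.

Required subsidy s = £27 per unit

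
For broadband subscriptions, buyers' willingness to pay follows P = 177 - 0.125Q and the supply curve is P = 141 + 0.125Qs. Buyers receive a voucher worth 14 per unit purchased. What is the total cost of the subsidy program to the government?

Government cost = 2800

Pre-subsidy: 177 - 0.125Q = 141 + 0.125Q gives Q* = 144 and P* = 159.
With the rebate, buyers effectively pay Pb = Ps − 14, where Ps is the price sellers receive.
On the curves, Pb = 177 - 0.125Q and Ps = 141 + 0.125Q; the wedge Ps − Pb = 14 gives 141 + 0.125Q − (177 - 0.125Q) = 14, so Q' = 200.
Then Pb = 177 − 0.125·200 = 152 and Ps = 141 + 0.125·200 = 166.
Government outlay = subsidy × quantity = 14 × 200 = 2800.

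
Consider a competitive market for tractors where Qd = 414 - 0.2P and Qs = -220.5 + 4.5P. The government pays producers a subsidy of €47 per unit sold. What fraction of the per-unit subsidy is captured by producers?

Pre-subsidy: 414 - 0.2P = -220.5 + 4.5P gives P* = 135, Q* = 387.
With the subsidy, sellers receive Ps = Pb + 47 for each unit, where Pb is the price buyers pay.
Supply in terms of Pb becomes Qs = -220.5 + 4.5(Pb + 47) = -9 + 4.5Pb. Setting this equal to demand: 414 - 0.2Pb = -9 + 4.5Pb, so Pb = 90.
Sellers receive Ps = 90 + 47 = 137; Q' = 414 − 0.2·90 = 396.
Buyers' price falls by P* − Pb = 135 − 90 = 45; sellers' price rises by Ps − P* = 137 − 135 = 2.
So producers capture 2/47 = 2/47 of each unit of subsidy.

Producer share = 2/47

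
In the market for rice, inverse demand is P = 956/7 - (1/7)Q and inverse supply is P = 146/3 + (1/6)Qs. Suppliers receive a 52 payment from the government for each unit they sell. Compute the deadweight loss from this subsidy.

Deadweight loss = 4368

Pre-subsidy: 956/7 - (1/7)Q = 146/3 + (1/6)Q gives Q* = 284 and P* = 96.
With the subsidy, sellers receive Ps = Pb + 52 for each unit, where Pb is the price buyers pay.
On the curves, Pb = 956/7 - (1/7)Q and Ps = 146/3 + (1/6)Q; the wedge Ps − Pb = 52 gives 146/3 + (1/6)Q − (956/7 - (1/7)Q) = 52, so Q' = 452.
Then Pb = 956/7 − (1/7)·452 = 72 and Ps = 146/3 + (1/6)·452 = 124.
The subsidy expands output by 452 − 284 = 168 past the efficient level; on those units the gap between marginal cost and willingness to pay runs from 0 up to 52.
DWL = ½ × 52 × 168 = 4368.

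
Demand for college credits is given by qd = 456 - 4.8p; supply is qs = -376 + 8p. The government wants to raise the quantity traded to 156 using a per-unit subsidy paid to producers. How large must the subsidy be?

At q = 156, invert demand for the buyer price: pb = (456 − 156)/4.8 = 62.5; invert supply for the seller price: ps = (156 − (-376))/8 = 66.5.
The subsidy must fill the gap: s = ps − pb = 66.5 − 62.5 = 4.

Required subsidy s = 4 per unit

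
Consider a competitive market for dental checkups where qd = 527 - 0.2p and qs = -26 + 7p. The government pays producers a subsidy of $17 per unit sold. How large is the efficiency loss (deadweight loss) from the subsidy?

Pre-subsidy: 527 - 0.2p = -26 + 7p gives p* = 2765/36, q* = 18419/36.
With the subsidy, sellers receive ps = pb + 17 for each unit, where pb is the price buyers pay.
Supply in terms of pb becomes qs = -26 + 7(pb + 17) = 93 + 7pb. Setting this equal to demand: 527 - 0.2pb = 93 + 7pb, so pb = 1085/18.
Sellers receive ps = 1085/18 + 17 = 1391/18; q' = 527 − 0.2·(1085/18) = 9269/18.
The subsidy expands output by 9269/18 − 18419/36 = 119/36 past the efficient level; on those units the gap between marginal cost and willingness to pay runs from 0 up to 17.
DWL = ½ × 17 × 119/36 = 2023/72.

Deadweight loss = 2023/72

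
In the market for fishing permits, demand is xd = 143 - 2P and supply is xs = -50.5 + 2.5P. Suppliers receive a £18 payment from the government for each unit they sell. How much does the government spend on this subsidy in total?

Pre-subsidy: 143 - 2P = -50.5 + 2.5P gives P* = 43, x* = 57.
With the subsidy, sellers receive Ps = Pb + 18 for each unit, where Pb is the price buyers pay.
Supply in terms of Pb becomes xs = -50.5 + 2.5(Pb + 18) = -5.5 + 2.5Pb. Setting this equal to demand: 143 - 2Pb = -5.5 + 2.5Pb, so Pb = 33.
Sellers receive Ps = 33 + 18 = 51; x' = 143 − 2·33 = 77.
Government outlay = subsidy × quantity = 18 × 77 = 1386.

Government cost = £1386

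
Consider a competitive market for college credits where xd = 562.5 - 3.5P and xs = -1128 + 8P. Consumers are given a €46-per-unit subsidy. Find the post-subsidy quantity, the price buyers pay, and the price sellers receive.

x' = 160; buyers pay €115; sellers receive €161

Pre-subsidy: 562.5 - 3.5P = -1128 + 8P gives P* = 147, x* = 48.
With the rebate, buyers effectively pay Pb = Ps − 46, where Ps is the price sellers receive.
Demand in terms of Ps becomes xd = 562.5 − 3.5(Ps − 46) = 723.5 - 3.5Ps. Setting this equal to supply: 723.5 - 3.5Ps = -1128 + 8Ps, so Ps = 161.
Buyers pay Pb = 161 − 46 = 115; x' = -1128 + 8·161 = 160.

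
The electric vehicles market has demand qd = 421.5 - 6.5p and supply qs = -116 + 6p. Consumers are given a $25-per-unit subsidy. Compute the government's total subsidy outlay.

Pre-subsidy: 421.5 - 6.5p = -116 + 6p gives p* = 43, q* = 142.
With the rebate, buyers effectively pay pb = ps − 25, where ps is the price sellers receive.
Demand in terms of ps becomes qd = 421.5 − 6.5(ps − 25) = 584 - 6.5ps. Setting this equal to supply: 584 - 6.5ps = -116 + 6ps, so ps = 56.
Buyers pay pb = 56 − 25 = 31; q' = -116 + 6·56 = 220.
Government outlay = subsidy × quantity = 25 × 220 = 5500.

Government cost = $5500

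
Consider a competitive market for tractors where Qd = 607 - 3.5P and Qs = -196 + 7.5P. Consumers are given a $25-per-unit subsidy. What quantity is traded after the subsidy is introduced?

Pre-subsidy: 607 - 3.5P = -196 + 7.5P gives P* = 73, Q* = 351.5.
With the rebate, buyers effectively pay Pb = Ps − 25, where Ps is the price sellers receive.
Demand in terms of Ps becomes Qd = 607 − 3.5(Ps − 25) = 694.5 - 3.5Ps. Setting this equal to supply: 694.5 - 3.5Ps = -196 + 7.5Ps, so Ps = 1781/22.
Buyers pay Pb = 1781/22 − 25 = 1231/22; Q' = -196 + 7.5·(1781/22) = 18091/44.

Q' = 18091/44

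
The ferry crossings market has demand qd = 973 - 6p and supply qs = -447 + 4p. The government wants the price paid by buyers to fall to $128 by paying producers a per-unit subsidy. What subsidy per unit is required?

Required subsidy s = $35 per unit

At a buyer price of 128, quantity demanded is 973 − 6·128 = 205.
Sellers supply 205 only when they receive ps with -447 + 4·ps = 205, i.e. ps = 163.
s = ps − pb = 163 − 128 = 35.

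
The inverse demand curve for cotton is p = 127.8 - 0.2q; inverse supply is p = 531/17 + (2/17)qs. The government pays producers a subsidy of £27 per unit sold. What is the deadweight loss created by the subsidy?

Pre-subsidy: 127.8 - 0.2q = 531/17 + (2/17)q gives q* = 304 and p* = 67.
With the subsidy, sellers receive ps = pb + 27 for each unit, where pb is the price buyers pay.
On the curves, pb = 127.8 - 0.2q and ps = 531/17 + (2/17)q; the wedge ps − pb = 27 gives 531/17 + (2/17)q − (127.8 - 0.2q) = 27, so q' = 389.
Then pb = 127.8 − 0.2·389 = 50 and ps = 531/17 + (2/17)·389 = 77.
The subsidy expands output by 389 − 304 = 85 past the efficient level; on those units the gap between marginal cost and willingness to pay runs from 0 up to 27.
DWL = ½ × 27 × 85 = 1147.5.

Deadweight loss = £1147.5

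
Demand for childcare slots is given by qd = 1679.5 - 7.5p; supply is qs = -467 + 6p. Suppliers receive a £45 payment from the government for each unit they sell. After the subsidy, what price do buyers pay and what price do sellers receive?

Buyers pay £139; sellers receive £184

Pre-subsidy: 1679.5 - 7.5p = -467 + 6p gives p* = 159, q* = 487.
With the subsidy, sellers receive ps = pb + 45 for each unit, where pb is the price buyers pay.
Supply in terms of pb becomes qs = -467 + 6(pb + 45) = -197 + 6pb. Setting this equal to demand: 1679.5 - 7.5pb = -197 + 6pb, so pb = 139.
Sellers receive ps = 139 + 45 = 184; q' = 1679.5 − 7.5·139 = 637.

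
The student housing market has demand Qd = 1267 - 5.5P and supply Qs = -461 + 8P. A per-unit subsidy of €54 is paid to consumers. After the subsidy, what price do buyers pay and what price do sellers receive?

Pre-subsidy: 1267 - 5.5P = -461 + 8P gives P* = 128, Q* = 563.
With the rebate, buyers effectively pay Pb = Ps − 54, where Ps is the price sellers receive.
Demand in terms of Ps becomes Qd = 1267 − 5.5(Ps − 54) = 1564 - 5.5Ps. Setting this equal to supply: 1564 - 5.5Ps = -461 + 8Ps, so Ps = 150.
Buyers pay Pb = 150 − 54 = 96; Q' = -461 + 8·150 = 739.

Buyers pay €96; sellers receive €150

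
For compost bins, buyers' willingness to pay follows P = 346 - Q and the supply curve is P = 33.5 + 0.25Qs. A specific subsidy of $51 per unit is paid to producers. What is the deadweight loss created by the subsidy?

Pre-subsidy: 346 - Q = 33.5 + 0.25Q gives Q* = 250 and P* = 96.
With the subsidy, sellers receive Ps = Pb + 51 for each unit, where Pb is the price buyers pay.
On the curves, Pb = 346 - Q and Ps = 33.5 + 0.25Q; the wedge Ps − Pb = 51 gives 33.5 + 0.25Q − (346 - Q) = 51, so Q' = 290.8.
Then Pb = 346 − 1·290.8 = 55.2 and Ps = 33.5 + 0.25·290.8 = 106.2.
The subsidy expands output by 290.8 − 250 = 40.8 past the efficient level; on those units the gap between marginal cost and willingness to pay runs from 0 up to 51.
DWL = ½ × 51 × 40.8 = 1040.4.

Deadweight loss = $1040.4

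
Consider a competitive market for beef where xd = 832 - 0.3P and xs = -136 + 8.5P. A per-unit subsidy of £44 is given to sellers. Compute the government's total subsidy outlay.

Government cost = £35717

Pre-subsidy: 832 - 0.3P = -136 + 8.5P gives P* = 110, x* = 799.
With the subsidy, sellers receive Ps = Pb + 44 for each unit, where Pb is the price buyers pay.
Supply in terms of Pb becomes xs = -136 + 8.5(Pb + 44) = 238 + 8.5Pb. Setting this equal to demand: 832 - 0.3Pb = 238 + 8.5Pb, so Pb = 67.5.
Sellers receive Ps = 67.5 + 44 = 111.5; x' = 832 − 0.3·67.5 = 811.75.
Government outlay = subsidy × quantity = 44 × 811.75 = 35717.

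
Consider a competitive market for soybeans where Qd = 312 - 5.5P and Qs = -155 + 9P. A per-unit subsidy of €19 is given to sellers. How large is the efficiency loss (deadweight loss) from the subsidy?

Deadweight loss = 35739/58

Pre-subsidy: 312 - 5.5P = -155 + 9P gives P* = 934/29, Q* = 3911/29.
With the subsidy, sellers receive Ps = Pb + 19 for each unit, where Pb is the price buyers pay.
Supply in terms of Pb becomes Qs = -155 + 9(Pb + 19) = 16 + 9Pb. Setting this equal to demand: 312 - 5.5Pb = 16 + 9Pb, so Pb = 592/29.
Sellers receive Ps = 592/29 + 19 = 1143/29; Q' = 312 − 5.5·(592/29) = 5792/29.
The subsidy expands output by 5792/29 − 3911/29 = 1881/29 past the efficient level; on those units the gap between marginal cost and willingness to pay runs from 0 up to 19.
DWL = ½ × 19 × 1881/29 = 35739/58.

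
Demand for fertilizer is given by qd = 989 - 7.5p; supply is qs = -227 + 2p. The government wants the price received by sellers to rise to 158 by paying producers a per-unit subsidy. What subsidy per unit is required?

Required subsidy s = 38 per unit

At a seller price of 158, quantity supplied is -227 + 2·158 = 89.
Buyers absorb 89 only when they pay pb with 989 − 7.5·pb = 89, i.e. pb = 120.
s = ps − pb = 158 − 120 = 38.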